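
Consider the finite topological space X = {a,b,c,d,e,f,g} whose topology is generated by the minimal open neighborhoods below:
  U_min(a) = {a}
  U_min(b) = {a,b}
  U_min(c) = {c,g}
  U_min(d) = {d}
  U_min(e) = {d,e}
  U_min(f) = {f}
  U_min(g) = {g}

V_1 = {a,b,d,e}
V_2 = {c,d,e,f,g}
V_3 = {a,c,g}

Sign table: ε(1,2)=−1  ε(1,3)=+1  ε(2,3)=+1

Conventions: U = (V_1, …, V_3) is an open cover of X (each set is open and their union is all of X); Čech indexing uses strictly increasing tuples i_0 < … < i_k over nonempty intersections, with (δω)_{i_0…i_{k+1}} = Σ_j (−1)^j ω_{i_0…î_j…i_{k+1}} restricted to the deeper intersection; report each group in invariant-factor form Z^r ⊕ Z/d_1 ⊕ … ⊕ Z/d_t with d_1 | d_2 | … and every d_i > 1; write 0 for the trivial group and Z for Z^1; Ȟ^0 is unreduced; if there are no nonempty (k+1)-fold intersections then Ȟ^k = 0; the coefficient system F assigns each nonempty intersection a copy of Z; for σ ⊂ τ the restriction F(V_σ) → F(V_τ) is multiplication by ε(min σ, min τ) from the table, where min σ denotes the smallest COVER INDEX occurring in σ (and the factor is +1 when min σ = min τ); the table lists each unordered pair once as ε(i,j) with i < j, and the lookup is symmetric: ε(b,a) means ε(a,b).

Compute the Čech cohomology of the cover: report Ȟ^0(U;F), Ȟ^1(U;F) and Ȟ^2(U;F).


nerve simplices:
  V12={d,e} V13={a} V23={c,g}
C dims 3,3; δ0: rk 3, SNF 1^2·2
degree 0: 3−3−0 = 0 → Ȟ^0 ≅ 0
degree 1: 3−0−3 = 0 plus torsion [2] → Ȟ^1 ≅ Z/2
degree 2: 0−0−0 = 0 → Ȟ^2 ≅ 0

Ȟ^0(U;F) ≅ 0,  Ȟ^1(U;F) ≅ Z/2,  Ȟ^2(U;F) ≅ 0


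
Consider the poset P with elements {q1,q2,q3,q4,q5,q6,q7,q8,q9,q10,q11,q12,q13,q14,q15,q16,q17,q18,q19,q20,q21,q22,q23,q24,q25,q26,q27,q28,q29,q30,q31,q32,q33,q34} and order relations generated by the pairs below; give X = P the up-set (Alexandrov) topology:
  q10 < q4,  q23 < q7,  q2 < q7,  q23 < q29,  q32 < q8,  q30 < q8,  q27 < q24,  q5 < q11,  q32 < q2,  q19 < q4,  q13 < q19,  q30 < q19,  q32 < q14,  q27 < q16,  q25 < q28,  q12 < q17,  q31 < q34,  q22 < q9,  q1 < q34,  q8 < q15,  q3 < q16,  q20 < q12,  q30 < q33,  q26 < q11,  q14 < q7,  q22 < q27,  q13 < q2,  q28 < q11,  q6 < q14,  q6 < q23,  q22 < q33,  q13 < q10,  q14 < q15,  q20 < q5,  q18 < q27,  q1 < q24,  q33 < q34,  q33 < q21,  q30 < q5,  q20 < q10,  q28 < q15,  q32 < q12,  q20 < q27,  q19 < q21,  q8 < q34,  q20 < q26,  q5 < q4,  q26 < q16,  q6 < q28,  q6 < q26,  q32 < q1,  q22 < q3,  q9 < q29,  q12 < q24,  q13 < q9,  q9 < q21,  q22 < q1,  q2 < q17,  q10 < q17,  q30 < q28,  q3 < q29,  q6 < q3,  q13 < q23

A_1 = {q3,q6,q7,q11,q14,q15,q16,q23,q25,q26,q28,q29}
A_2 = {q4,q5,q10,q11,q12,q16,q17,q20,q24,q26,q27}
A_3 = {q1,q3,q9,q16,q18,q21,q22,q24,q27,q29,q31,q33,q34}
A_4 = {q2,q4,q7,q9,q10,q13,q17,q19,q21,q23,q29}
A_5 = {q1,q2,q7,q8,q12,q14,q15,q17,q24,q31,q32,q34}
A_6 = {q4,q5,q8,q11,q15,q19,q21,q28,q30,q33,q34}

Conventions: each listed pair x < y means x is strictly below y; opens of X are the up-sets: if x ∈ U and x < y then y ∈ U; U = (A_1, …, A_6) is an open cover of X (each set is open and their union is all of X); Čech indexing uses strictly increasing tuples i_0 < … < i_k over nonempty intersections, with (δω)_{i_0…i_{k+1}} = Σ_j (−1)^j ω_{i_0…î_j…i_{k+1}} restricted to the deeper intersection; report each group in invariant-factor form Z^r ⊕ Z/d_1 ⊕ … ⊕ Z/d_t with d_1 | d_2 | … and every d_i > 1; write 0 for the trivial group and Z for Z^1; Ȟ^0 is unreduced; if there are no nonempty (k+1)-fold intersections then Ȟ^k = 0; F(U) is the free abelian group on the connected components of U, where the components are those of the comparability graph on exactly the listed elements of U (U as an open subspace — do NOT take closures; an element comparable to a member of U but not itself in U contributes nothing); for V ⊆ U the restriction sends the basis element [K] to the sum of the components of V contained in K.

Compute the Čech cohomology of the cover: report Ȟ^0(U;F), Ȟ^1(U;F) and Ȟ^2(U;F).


Ȟ^0(U;F) ≅ Z,  Ȟ^1(U;F) ≅ 0,  Ȟ^2(U;F) ≅ Z/2

nonempty intersections:
  A12={q11,q16,q26} A13={q3,q16,q29} A14={q7,q23,q29} A15={q7,q14,q15} A16={q11,q15,q28} A23={q16,q24,q27} A24={q4,q10,q17} A25={q12,q17,q24} A26={q4,q5,q11} A34={q9,q21,q29} A35={q1,q24,q31,q34} A36={q21,q33,q34} A45={q2,q7,q17} A46={q4,q19,q21} A56={q8,q15,q34}
  A123={q16} A126={q11} A134={q29} A145={q7} A156={q15} A235={q24} A245={q17} A246={q4} A346={q21} A356={q34}
components per intersection:
  A1: {q3,q6,q7,q11,q14,q15,q16,q23,q25,q26,q28,q29}
  A2: {q4,q5,q10,q11,q12,q16,q17,q20,q24,q26,q27}
  A3: {q1,q3,q9,q16,q18,q21,q22,q24,q27,q29,q31,q33,q34}
  A4: {q2,q4,q7,q9,q10,q13,q17,q19,q21,q23,q29}
  A5: {q1,q2,q7,q8,q12,q14,q15,q17,q24,q31,q32,q34}
  A6: {q4,q5,q8,q11,q15,q19,q21,q28,q30,q33,q34}
  A12: {q11,q16,q26}
  A13: {q3,q16,q29}
  A14: {q7,q23,q29}
  A15: {q7,q14,q15}
  A16: {q11,q15,q28}
  A23: {q16,q24,q27}
  A24: {q4,q10,q17}
  A25: {q12,q17,q24}
  A26: {q4,q5,q11}
  A34: {q9,q21,q29}
  A35: {q1,q24,q31,q34}
  A36: {q21,q33,q34}
  A45: {q2,q7,q17}
  A46: {q4,q19,q21}
  A56: {q8,q15,q34}
  A123: {q16}
  A126: {q11}
  A134: {q29}
  A145: {q7}
  A156: {q15}
  A235: {q24}
  A245: {q17}
  A246: {q4}
  A346: {q21}
  A356: {q34}
C dims 6,15,10; δ0: rk 5, SNF 1^5; δ1: rk 10, SNF 1^9·2
Ȟ^0: (6−5)−0=1 ⇒ Z
Ȟ^1: (15−10)−5=0 ⇒ 0
Ȟ^2: (10−0)−10=0 plus torsion [2] ⇒ Z/2


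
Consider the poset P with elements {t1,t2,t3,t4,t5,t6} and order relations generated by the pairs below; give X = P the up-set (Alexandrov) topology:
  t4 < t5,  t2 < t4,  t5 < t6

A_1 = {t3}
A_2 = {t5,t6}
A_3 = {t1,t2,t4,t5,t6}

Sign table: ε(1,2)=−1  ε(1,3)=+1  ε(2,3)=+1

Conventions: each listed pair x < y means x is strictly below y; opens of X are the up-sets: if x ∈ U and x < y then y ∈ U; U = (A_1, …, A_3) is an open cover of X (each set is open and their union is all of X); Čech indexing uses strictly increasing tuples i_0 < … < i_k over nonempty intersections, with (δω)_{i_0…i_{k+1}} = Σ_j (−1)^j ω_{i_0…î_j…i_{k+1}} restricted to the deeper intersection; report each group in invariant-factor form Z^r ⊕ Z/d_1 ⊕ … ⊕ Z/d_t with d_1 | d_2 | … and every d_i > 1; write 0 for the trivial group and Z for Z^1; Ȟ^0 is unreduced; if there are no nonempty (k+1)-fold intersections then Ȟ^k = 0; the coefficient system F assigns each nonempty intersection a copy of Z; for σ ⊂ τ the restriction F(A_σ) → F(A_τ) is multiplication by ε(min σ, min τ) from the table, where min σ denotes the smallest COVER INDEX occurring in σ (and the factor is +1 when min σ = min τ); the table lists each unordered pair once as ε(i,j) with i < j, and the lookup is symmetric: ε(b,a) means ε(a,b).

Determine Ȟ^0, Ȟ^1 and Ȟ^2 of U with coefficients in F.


nonempty overlaps:
  A23={t5,t6}
C dims 3,1; δ0: rk 1, SNF 1^1
degree 0: 3−1−0 = 2 → Ȟ^0 ≅ Z^2
degree 1: 1−0−1 = 0 → Ȟ^1 ≅ 0
degree 2: 0−0−0 = 0 → Ȟ^2 ≅ 0

Ȟ^0(U;F) ≅ Z^2, Ȟ^1(U;F) ≅ 0, Ȟ^2(U;F) ≅ 0


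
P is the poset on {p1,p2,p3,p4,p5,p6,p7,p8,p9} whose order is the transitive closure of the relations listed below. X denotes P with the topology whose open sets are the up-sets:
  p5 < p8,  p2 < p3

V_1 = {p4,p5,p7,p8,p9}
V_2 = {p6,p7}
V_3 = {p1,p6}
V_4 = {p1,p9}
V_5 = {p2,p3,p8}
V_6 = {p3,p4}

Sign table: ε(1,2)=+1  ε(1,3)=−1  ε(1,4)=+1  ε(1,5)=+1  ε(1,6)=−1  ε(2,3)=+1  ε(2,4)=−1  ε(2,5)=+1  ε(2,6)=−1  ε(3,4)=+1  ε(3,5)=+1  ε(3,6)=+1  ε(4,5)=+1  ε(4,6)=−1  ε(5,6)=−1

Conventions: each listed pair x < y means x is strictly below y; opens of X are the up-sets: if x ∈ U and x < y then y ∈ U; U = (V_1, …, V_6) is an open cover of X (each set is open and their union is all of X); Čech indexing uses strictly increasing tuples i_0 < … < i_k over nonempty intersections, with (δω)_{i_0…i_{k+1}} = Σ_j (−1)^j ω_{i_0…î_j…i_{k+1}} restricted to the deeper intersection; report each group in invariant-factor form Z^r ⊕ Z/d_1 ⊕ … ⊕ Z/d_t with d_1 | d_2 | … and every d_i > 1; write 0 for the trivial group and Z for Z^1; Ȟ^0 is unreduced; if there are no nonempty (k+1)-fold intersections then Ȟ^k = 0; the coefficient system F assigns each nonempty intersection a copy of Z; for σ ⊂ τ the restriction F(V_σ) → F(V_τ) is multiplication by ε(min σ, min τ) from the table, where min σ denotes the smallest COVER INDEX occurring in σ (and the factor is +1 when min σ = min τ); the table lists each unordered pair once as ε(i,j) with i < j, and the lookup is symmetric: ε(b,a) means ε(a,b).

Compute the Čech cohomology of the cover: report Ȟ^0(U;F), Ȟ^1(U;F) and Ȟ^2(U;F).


Ȟ^0 = Z, Ȟ^1 = Z^2 and Ȟ^2 = 0

nerve of the cover:
  V12={p7} V14={p9} V15={p8} V16={p4} V23={p6} V34={p1} V56={p3}
C dims 6,7; δ0: rk 5, SNF 1^5
Ȟ^0 = (6 − 5) − 0 = 1, so Ȟ^0 ≅ Z
Ȟ^1 = (7 − 0) − 5 = 2, so Ȟ^1 ≅ Z^2
Ȟ^2 = (0 − 0) − 0 = 0, so Ȟ^2 ≅ 0


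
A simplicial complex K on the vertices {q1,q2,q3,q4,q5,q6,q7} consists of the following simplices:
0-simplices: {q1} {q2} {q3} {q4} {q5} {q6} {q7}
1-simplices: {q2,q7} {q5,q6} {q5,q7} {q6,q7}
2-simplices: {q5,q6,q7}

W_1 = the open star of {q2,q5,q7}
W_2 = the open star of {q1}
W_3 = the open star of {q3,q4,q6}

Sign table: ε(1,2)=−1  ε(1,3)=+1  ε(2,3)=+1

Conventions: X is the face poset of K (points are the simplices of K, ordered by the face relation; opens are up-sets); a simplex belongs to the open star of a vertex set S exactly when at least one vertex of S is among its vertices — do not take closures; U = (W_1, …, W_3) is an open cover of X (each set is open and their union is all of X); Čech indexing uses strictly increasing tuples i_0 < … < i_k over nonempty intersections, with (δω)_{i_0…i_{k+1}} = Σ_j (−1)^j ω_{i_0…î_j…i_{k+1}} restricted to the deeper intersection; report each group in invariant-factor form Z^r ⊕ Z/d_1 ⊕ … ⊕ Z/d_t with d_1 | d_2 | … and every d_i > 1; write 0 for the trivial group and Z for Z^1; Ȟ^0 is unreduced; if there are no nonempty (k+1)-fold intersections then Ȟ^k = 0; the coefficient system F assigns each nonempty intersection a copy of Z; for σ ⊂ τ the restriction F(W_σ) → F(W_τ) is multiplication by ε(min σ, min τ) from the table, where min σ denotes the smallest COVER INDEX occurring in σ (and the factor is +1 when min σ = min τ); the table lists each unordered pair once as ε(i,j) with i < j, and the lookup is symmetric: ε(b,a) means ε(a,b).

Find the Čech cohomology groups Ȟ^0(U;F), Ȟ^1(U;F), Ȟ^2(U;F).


Ȟ^0 ≅ Z^2, Ȟ^1 ≅ 0, Ȟ^2 ≅ 0

nerve of the cover:
  W1={{q2},{q5},{q7},{q2,q7},{q5,q6},{q5,q7},{q6,q7},{q5,q6,q7}} W2={{q1}} W3={{q3},{q4},{q6},{q5,q6},{q6,q7},{q5,q6,q7}}
  W13={{q5,q6},{q6,q7},{q5,q6,q7}}
C dims 3,1; δ0: rk 1, SNF 1^1
Ȟ^0 = (3 − 1) − 0 = 2, so Ȟ^0 ≅ Z^2
Ȟ^1 = (1 − 0) − 1 = 0, so Ȟ^1 ≅ 0
Ȟ^2 = (0 − 0) − 0 = 0, so Ȟ^2 ≅ 0


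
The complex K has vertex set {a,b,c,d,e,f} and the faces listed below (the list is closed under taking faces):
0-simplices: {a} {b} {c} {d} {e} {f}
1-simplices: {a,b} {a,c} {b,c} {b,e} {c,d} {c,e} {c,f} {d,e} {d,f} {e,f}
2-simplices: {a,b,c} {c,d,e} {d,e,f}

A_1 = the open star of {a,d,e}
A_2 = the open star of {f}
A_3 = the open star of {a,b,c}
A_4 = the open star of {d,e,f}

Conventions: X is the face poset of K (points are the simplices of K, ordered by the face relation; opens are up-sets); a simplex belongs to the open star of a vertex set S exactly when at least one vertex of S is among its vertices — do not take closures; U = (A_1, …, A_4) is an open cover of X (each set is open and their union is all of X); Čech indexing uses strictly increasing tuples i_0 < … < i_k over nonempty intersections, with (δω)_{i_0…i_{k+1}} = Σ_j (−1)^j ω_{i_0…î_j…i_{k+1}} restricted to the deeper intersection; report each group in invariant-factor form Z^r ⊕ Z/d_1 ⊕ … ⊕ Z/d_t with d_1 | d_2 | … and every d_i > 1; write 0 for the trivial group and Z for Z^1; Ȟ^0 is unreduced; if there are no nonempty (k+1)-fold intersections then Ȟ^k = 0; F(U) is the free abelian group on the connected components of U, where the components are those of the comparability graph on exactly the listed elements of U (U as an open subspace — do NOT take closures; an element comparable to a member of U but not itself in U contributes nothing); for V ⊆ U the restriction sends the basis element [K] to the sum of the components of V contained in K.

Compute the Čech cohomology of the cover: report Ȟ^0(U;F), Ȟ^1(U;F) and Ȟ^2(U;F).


Ȟ^0(U;F) ≅ Z; Ȟ^1(U;F) ≅ Z^2; Ȟ^2(U;F) ≅ 0

nerve simplices:
  A1={{a},{d},{e},{a,b},{a,c},{b,e},{c,d},{c,e},{d,e},{d,f},{e,f},{a,b,c},{c,d,e},{d,e,f}} A2={{f},{c,f},{d,f},{e,f},{d,e,f}} A3={{a},{b},{c},{a,b},{a,c},{b,c},{b,e},{c,d},{c,e},{c,f},{a,b,c},{c,d,e}} A4={{d},{e},{f},{b,e},{c,d},{c,e},{c,f},{d,e},{d,f},{e,f},{c,d,e},{d,e,f}}
  A12={{d,f},{e,f},{d,e,f}} A13={{a},{a,b},{a,c},{b,e},{c,d},{c,e},{a,b,c},{c,d,e}} A14={{d},{e},{b,e},{c,d},{c,e},{d,e},{d,f},{e,f},{c,d,e},{d,e,f}} A23={{c,f}} A24={{f},{c,f},{d,f},{e,f},{d,e,f}} A34={{b,e},{c,d},{c,e},{c,f},{c,d,e}}
  A124={{d,f},{e,f},{d,e,f}} A134={{b,e},{c,d},{c,e},{c,d,e}} A234={{c,f}}
components per intersection:
  A1: {{a},{a,b},{a,c},{a,b,c}} {{d},{e},{b,e},{c,d},{c,e},{d,e},{d,f},{e,f},{c,d,e},{d,e,f}}
  A2: {{f},{c,f},{d,f},{e,f},{d,e,f}}
  A3: {{a},{b},{c},{a,b},{a,c},{b,c},{b,e},{c,d},{c,e},{c,f},{a,b,c},{c,d,e}}
  A4: {{d},{e},{f},{b,e},{c,d},{c,e},{c,f},{d,e},{d,f},{e,f},{c,d,e},{d,e,f}}
  A12: {{d,f},{e,f},{d,e,f}}
  A13: {{a},{a,b},{a,c},{a,b,c}} {{b,e}} {{c,d},{c,e},{c,d,e}}
  A14: {{d},{e},{b,e},{c,d},{c,e},{d,e},{d,f},{e,f},{c,d,e},{d,e,f}}
  A23: {{c,f}}
  A24: {{f},{c,f},{d,f},{e,f},{d,e,f}}
  A34: {{b,e}} {{c,d},{c,e},{c,d,e}} {{c,f}}
  A124: {{d,f},{e,f},{d,e,f}}
  A134: {{b,e}} {{c,d},{c,e},{c,d,e}}
  A234: {{c,f}}
C dims 5,10,4; δ0: rk 4, SNF 1^4; δ1: rk 4, SNF 1^4
degree 0: 5−4−0 = 1 → Ȟ^0 ≅ Z
degree 1: 10−4−4 = 2 → Ȟ^1 ≅ Z^2
degree 2: 4−0−4 = 0 → Ȟ^2 ≅ 0


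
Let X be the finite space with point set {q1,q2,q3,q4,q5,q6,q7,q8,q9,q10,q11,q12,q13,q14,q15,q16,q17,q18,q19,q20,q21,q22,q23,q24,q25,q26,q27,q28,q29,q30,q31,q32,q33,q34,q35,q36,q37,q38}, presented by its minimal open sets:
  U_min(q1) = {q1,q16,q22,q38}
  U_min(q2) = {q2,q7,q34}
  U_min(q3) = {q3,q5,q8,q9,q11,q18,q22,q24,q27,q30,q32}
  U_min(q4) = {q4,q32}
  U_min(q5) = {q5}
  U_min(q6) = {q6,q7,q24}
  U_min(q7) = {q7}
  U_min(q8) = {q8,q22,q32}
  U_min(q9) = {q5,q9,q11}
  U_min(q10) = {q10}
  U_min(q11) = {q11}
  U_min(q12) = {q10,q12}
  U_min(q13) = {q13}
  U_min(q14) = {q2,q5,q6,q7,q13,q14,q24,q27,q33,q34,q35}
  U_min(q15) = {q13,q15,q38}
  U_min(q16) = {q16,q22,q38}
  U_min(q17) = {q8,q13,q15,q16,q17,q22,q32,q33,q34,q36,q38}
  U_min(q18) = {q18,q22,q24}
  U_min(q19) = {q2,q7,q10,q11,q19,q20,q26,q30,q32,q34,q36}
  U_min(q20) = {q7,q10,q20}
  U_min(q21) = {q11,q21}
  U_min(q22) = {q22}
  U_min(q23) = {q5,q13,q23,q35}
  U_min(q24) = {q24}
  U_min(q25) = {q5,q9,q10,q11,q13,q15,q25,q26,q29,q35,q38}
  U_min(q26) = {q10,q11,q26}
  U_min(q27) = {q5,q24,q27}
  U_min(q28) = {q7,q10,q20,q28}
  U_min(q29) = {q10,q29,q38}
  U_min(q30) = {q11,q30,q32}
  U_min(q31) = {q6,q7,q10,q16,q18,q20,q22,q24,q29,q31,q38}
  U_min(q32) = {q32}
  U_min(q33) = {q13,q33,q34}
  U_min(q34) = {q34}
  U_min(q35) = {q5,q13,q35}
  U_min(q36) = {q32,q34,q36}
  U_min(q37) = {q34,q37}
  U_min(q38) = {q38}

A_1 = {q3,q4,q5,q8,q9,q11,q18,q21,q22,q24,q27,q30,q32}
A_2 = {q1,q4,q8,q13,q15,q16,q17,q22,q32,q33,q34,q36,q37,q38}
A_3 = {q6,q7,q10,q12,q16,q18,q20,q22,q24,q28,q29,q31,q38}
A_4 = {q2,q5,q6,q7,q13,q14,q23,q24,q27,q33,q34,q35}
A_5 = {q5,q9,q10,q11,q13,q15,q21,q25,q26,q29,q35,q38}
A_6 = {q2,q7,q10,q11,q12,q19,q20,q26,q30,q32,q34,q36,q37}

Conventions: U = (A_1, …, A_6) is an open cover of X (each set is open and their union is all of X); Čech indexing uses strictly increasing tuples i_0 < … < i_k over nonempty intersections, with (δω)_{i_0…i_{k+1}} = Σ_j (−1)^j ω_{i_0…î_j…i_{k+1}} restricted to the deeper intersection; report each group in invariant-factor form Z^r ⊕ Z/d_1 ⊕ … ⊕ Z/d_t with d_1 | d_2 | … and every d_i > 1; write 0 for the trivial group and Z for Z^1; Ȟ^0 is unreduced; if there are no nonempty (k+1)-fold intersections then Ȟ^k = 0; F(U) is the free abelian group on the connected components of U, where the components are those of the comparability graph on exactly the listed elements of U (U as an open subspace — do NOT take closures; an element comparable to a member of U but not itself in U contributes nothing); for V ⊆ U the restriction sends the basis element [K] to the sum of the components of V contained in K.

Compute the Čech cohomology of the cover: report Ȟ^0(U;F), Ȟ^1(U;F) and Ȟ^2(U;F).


nonempty intersections:
  A12={q4,q8,q22,q32} A13={q18,q22,q24} A14={q5,q24,q27} A15={q5,q9,q11,q21} A16={q11,q30,q32} A23={q16,q22,q38} A24={q13,q33,q34} A25={q13,q15,q38} A26={q32,q34,q36,q37} A34={q6,q7,q24} A35={q10,q29,q38} A36={q7,q10,q12,q20} A45={q5,q13,q35} A46={q2,q7,q34} A56={q10,q11,q26}
  A123={q22} A126={q32} A134={q24} A145={q5} A156={q11} A235={q38} A245={q13} A246={q34} A346={q7} A356={q10}
components per intersection:
  A1: {q3,q4,q5,q8,q9,q11,q18,q21,q22,q24,q27,q30,q32}
  A2: {q1,q4,q8,q13,q15,q16,q17,q22,q32,q33,q34,q36,q37,q38}
  A3: {q6,q7,q10,q12,q16,q18,q20,q22,q24,q28,q29,q31,q38}
  A4: {q2,q5,q6,q7,q13,q14,q23,q24,q27,q33,q34,q35}
  A5: {q5,q9,q10,q11,q13,q15,q21,q25,q26,q29,q35,q38}
  A6: {q2,q7,q10,q11,q12,q19,q20,q26,q30,q32,q34,q36,q37}
  A12: {q4,q8,q22,q32}
  A13: {q18,q22,q24}
  A14: {q5,q24,q27}
  A15: {q5,q9,q11,q21}
  A16: {q11,q30,q32}
  A23: {q16,q22,q38}
  A24: {q13,q33,q34}
  A25: {q13,q15,q38}
  A26: {q32,q34,q36,q37}
  A34: {q6,q7,q24}
  A35: {q10,q29,q38}
  A36: {q7,q10,q12,q20}
  A45: {q5,q13,q35}
  A46: {q2,q7,q34}
  A56: {q10,q11,q26}
  A123: {q22}
  A126: {q32}
  A134: {q24}
  A145: {q5}
  A156: {q11}
  A235: {q38}
  A245: {q13}
  A246: {q34}
  A346: {q7}
  A356: {q10}
C dims 6,15,10; δ0: rk 5, SNF 1^5; δ1: rk 10, SNF 1^9·2
Ȟ^0: (6−5)−0=1 ⇒ Z
Ȟ^1: (15−10)−5=0 ⇒ 0
Ȟ^2: (10−0)−10=0 plus torsion [2] ⇒ Z/2

Ȟ^0(U;F) ≅ Z; Ȟ^1(U;F) ≅ 0; Ȟ^2(U;F) ≅ Z/2


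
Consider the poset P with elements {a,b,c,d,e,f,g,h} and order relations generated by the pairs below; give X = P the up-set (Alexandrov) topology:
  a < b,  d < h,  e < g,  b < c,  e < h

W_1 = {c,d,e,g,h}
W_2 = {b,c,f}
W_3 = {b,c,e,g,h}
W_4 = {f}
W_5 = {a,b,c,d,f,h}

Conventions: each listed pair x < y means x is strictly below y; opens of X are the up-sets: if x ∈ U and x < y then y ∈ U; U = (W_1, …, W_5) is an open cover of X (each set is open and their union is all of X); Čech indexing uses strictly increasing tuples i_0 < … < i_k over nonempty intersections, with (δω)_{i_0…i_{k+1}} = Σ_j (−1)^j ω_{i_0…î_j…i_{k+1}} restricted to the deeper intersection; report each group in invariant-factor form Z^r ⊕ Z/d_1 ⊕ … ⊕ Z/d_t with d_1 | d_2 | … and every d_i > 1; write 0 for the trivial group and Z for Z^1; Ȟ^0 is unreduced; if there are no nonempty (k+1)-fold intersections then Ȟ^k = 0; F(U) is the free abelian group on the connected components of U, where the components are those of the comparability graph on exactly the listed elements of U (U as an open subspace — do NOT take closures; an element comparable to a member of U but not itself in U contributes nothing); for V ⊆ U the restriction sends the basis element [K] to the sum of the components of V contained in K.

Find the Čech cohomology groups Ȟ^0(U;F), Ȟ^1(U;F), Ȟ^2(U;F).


intersection data:
  W12={c} W13={c,e,g,h} W15={c,d,h} W23={b,c} W24={f} W25={b,c,f} W35={b,c,h} W45={f}
  W123={c} W125={c} W135={c,h} W235={b,c} W245={f}
  W1235={c}
components per intersection:
  W1: {c} {d,e,g,h}
  W2: {b,c} {f}
  W3: {b,c} {e,g,h}
  W4: {f}
  W5: {a,b,c} {d,h} {f}
  W12: {c}
  W13: {c} {e,g,h}
  W15: {c} {d,h}
  W23: {b,c}
  W24: {f}
  W25: {b,c} {f}
  W35: {b,c} {h}
  W45: {f}
  W123: {c}
  W125: {c}
  W135: {c} {h}
  W235: {b,c}
  W245: {f}
  W1235: {c}
C dims 10,12,6,1; δ0: rk 7, SNF 1^7; δ1: rk 5, SNF 1^5; δ2: rk 1, SNF 1^1
Ȟ^0 = (10 − 7) − 0 = 3, so Ȟ^0 ≅ Z^3
Ȟ^1 = (12 − 5) − 7 = 0, so Ȟ^1 ≅ 0
Ȟ^2 = (6 − 1) − 5 = 0, so Ȟ^2 ≅ 0

Ȟ^0(U;F) ≅ Z^3; Ȟ^1(U;F) ≅ 0; Ȟ^2(U;F) ≅ 0


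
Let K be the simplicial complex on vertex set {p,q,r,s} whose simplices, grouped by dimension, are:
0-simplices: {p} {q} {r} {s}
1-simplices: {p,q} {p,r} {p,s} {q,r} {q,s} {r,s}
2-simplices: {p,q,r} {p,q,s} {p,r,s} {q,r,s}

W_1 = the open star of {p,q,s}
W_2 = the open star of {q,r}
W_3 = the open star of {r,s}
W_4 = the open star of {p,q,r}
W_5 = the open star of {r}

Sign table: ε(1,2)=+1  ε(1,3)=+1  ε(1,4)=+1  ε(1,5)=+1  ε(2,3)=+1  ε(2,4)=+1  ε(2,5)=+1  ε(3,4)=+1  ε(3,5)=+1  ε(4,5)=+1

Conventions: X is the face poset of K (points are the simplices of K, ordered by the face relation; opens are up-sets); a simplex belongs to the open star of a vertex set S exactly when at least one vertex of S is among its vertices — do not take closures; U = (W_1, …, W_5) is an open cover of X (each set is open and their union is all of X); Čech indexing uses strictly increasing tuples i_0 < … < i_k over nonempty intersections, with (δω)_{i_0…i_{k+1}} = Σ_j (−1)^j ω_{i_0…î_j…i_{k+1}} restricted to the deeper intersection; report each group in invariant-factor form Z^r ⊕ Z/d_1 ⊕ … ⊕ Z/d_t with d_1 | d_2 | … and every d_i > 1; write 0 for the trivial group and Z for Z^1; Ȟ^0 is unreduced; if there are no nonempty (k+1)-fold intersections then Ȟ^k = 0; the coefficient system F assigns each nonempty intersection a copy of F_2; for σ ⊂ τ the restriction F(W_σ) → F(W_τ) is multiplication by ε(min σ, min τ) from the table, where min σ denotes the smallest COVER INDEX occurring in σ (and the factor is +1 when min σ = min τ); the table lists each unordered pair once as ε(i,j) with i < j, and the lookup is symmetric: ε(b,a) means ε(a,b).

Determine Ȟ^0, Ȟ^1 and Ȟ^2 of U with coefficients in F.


Ȟ^0(U;F) ≅ Z/2, Ȟ^1(U;F) ≅ 0 and Ȟ^2(U;F) ≅ 0

intersection data:
  W1={{p},{q},{s},{p,q},{p,r},{p,s},{q,r},{q,s},{r,s},{p,q,r},{p,q,s},{p,r,s},{q,r,s}} W2={{q},{r},{p,q},{p,r},{q,r},{q,s},{r,s},{p,q,r},{p,q,s},{p,r,s},{q,r,s}} W3={{r},{s},{p,r},{p,s},{q,r},{q,s},{r,s},{p,q,r},{p,q,s},{p,r,s},{q,r,s}} W4={{p},{q},{r},{p,q},{p,r},{p,s},{q,r},{q,s},{r,s},{p,q,r},{p,q,s},{p,r,s},{q,r,s}} W5={{r},{p,r},{q,r},{r,s},{p,q,r},{p,r,s},{q,r,s}}
  W12={{q},{p,q},{p,r},{q,r},{q,s},{r,s},{p,q,r},{p,q,s},{p,r,s},{q,r,s}} W13={{s},{p,r},{p,s},{q,r},{q,s},{r,s},{p,q,r},{p,q,s},{p,r,s},{q,r,s}} W14={{p},{q},{p,q},{p,r},{p,s},{q,r},{q,s},{r,s},{p,q,r},{p,q,s},{p,r,s},{q,r,s}} W15={{p,r},{q,r},{r,s},{p,q,r},{p,r,s},{q,r,s}} W23={{r},{p,r},{q,r},{q,s},{r,s},{p,q,r},{p,q,s},{p,r,s},{q,r,s}} W24={{q},{r},{p,q},{p,r},{q,r},{q,s},{r,s},{p,q,r},{p,q,s},{p,r,s},{q,r,s}} W25={{r},{p,r},{q,r},{r,s},{p,q,r},{p,r,s},{q,r,s}} W34={{r},{p,r},{p,s},{q,r},{q,s},{r,s},{p,q,r},{p,q,s},{p,r,s},{q,r,s}} W35={{r},{p,r},{q,r},{r,s},{p,q,r},{p,r,s},{q,r,s}} W45={{r},{p,r},{q,r},{r,s},{p,q,r},{p,r,s},{q,r,s}}
  W123={{p,r},{q,r},{q,s},{r,s},{p,q,r},{p,q,s},{p,r,s},{q,r,s}} W124={{q},{p,q},{p,r},{q,r},{q,s},{r,s},{p,q,r},{p,q,s},{p,r,s},{q,r,s}} W125={{p,r},{q,r},{r,s},{p,q,r},{p,r,s},{q,r,s}} W134={{p,r},{p,s},{q,r},{q,s},{r,s},{p,q,r},{p,q,s},{p,r,s},{q,r,s}} W135={{p,r},{q,r},{r,s},{p,q,r},{p,r,s},{q,r,s}} W145={{p,r},{q,r},{r,s},{p,q,r},{p,r,s},{q,r,s}} W234={{r},{p,r},{q,r},{q,s},{r,s},{p,q,r},{p,q,s},{p,r,s},{q,r,s}} W235={{r},{p,r},{q,r},{r,s},{p,q,r},{p,r,s},{q,r,s}} W245={{r},{p,r},{q,r},{r,s},{p,q,r},{p,r,s},{q,r,s}} W345={{r},{p,r},{q,r},{r,s},{p,q,r},{p,r,s},{q,r,s}}
  W1234={{p,r},{q,r},{q,s},{r,s},{p,q,r},{p,q,s},{p,r,s},{q,r,s}} W1235={{p,r},{q,r},{r,s},{p,q,r},{p,r,s},{q,r,s}} W1245={{p,r},{q,r},{r,s},{p,q,r},{p,r,s},{q,r,s}} W1345={{p,r},{q,r},{r,s},{p,q,r},{p,r,s},{q,r,s}} W2345={{r},{p,r},{q,r},{r,s},{p,q,r},{p,r,s},{q,r,s}}
  W12345={{p,r},{q,r},{r,s},{p,q,r},{p,r,s},{q,r,s}}
C dims 5,10,10,5; δ0: rk_F2 4; δ1: rk_F2 6; δ2: rk_F2 4
Ȟ^0 = (5 − 4) − 0 = 1, so Ȟ^0 ≅ Z/2
Ȟ^1 = (10 − 6) − 4 = 0, so Ȟ^1 ≅ 0
Ȟ^2 = (10 − 4) − 6 = 0, so Ȟ^2 ≅ 0


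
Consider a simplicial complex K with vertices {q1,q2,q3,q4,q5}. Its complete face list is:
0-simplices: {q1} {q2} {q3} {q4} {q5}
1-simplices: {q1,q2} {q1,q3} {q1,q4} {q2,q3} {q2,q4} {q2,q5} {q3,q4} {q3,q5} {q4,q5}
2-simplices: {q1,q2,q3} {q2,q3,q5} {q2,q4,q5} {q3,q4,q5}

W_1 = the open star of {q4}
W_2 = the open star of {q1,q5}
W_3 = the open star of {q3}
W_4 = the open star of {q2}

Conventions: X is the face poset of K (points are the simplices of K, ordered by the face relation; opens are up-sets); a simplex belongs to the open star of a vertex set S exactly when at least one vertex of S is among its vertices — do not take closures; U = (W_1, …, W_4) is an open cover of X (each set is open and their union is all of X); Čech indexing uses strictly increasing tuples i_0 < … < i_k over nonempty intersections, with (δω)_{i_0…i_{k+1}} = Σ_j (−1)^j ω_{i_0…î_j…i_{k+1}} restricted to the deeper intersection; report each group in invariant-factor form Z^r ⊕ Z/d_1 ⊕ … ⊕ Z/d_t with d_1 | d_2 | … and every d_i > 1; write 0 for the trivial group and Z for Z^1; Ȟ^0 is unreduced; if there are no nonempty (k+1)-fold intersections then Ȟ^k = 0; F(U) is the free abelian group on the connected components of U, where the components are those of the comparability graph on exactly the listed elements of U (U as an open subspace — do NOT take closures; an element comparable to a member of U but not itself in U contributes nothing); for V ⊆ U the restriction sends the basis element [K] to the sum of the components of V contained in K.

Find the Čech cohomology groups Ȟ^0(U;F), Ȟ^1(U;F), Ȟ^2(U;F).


Ȟ^0(U;F) ≅ Z, Ȟ^1(U;F) ≅ Z and Ȟ^2(U;F) ≅ 0

nonempty overlaps:
  W1={{q4},{q1,q4},{q2,q4},{q3,q4},{q4,q5},{q2,q4,q5},{q3,q4,q5}} W2={{q1},{q5},{q1,q2},{q1,q3},{q1,q4},{q2,q5},{q3,q5},{q4,q5},{q1,q2,q3},{q2,q3,q5},{q2,q4,q5},{q3,q4,q5}} W3={{q3},{q1,q3},{q2,q3},{q3,q4},{q3,q5},{q1,q2,q3},{q2,q3,q5},{q3,q4,q5}} W4={{q2},{q1,q2},{q2,q3},{q2,q4},{q2,q5},{q1,q2,q3},{q2,q3,q5},{q2,q4,q5}}
  W12={{q1,q4},{q4,q5},{q2,q4,q5},{q3,q4,q5}} W13={{q3,q4},{q3,q4,q5}} W14={{q2,q4},{q2,q4,q5}} W23={{q1,q3},{q3,q5},{q1,q2,q3},{q2,q3,q5},{q3,q4,q5}} W24={{q1,q2},{q2,q5},{q1,q2,q3},{q2,q3,q5},{q2,q4,q5}} W34={{q2,q3},{q1,q2,q3},{q2,q3,q5}}
  W123={{q3,q4,q5}} W124={{q2,q4,q5}} W234={{q1,q2,q3},{q2,q3,q5}}
components per intersection:
  W1: {{q4},{q1,q4},{q2,q4},{q3,q4},{q4,q5},{q2,q4,q5},{q3,q4,q5}}
  W2: {{q1},{q1,q2},{q1,q3},{q1,q4},{q1,q2,q3}} {{q5},{q2,q5},{q3,q5},{q4,q5},{q2,q3,q5},{q2,q4,q5},{q3,q4,q5}}
  W3: {{q3},{q1,q3},{q2,q3},{q3,q4},{q3,q5},{q1,q2,q3},{q2,q3,q5},{q3,q4,q5}}
  W4: {{q2},{q1,q2},{q2,q3},{q2,q4},{q2,q5},{q1,q2,q3},{q2,q3,q5},{q2,q4,q5}}
  W12: {{q1,q4}} {{q4,q5},{q2,q4,q5},{q3,q4,q5}}
  W13: {{q3,q4},{q3,q4,q5}}
  W14: {{q2,q4},{q2,q4,q5}}
  W23: {{q1,q3},{q1,q2,q3}} {{q3,q5},{q2,q3,q5},{q3,q4,q5}}
  W24: {{q1,q2},{q1,q2,q3}} {{q2,q5},{q2,q3,q5},{q2,q4,q5}}
  W34: {{q2,q3},{q1,q2,q3},{q2,q3,q5}}
  W123: {{q3,q4,q5}}
  W124: {{q2,q4,q5}}
  W234: {{q1,q2,q3}} {{q2,q3,q5}}
C dims 5,9,4; δ0: rk 4, SNF 1^4; δ1: rk 4, SNF 1^4
degree 0: 5−4−0 = 1 → Ȟ^0 ≅ Z
degree 1: 9−4−4 = 1 → Ȟ^1 ≅ Z
degree 2: 4−0−4 = 0 → Ȟ^2 ≅ 0


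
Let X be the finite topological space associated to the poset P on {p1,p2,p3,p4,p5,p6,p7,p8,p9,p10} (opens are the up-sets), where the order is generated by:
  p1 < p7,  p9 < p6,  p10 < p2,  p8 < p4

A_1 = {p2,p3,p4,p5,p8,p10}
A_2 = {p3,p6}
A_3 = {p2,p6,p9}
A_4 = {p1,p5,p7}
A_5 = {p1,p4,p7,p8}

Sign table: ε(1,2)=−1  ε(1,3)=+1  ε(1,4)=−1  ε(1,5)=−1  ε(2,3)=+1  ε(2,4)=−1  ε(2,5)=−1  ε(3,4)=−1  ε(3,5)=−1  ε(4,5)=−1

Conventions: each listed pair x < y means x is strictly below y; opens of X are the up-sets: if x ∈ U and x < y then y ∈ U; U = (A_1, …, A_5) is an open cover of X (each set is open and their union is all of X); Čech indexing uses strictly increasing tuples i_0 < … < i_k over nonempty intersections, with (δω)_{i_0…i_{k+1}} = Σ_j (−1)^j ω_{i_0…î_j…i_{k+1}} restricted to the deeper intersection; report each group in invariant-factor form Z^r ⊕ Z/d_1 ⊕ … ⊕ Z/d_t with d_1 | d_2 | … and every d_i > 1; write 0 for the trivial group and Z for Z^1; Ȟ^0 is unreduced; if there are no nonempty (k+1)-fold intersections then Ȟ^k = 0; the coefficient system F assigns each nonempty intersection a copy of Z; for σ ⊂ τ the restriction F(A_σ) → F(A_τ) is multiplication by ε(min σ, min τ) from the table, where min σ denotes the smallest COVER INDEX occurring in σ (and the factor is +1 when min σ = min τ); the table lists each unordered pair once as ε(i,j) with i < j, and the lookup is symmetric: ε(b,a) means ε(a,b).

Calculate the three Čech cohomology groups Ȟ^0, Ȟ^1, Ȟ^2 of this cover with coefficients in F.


Ȟ^0 = 0; Ȟ^1 = Z ⊕ Z/2; Ȟ^2 = 0

nerve simplices:
  A12={p3} A13={p2} A14={p5} A15={p4,p8} A23={p6} A45={p1,p7}
C dims 5,6; δ0: rk 5, SNF 1^4·2
degree 0: 5−5−0 = 0 → Ȟ^0 ≅ 0
degree 1: 6−0−5 = 1 plus torsion [2] → Ȟ^1 ≅ Z ⊕ Z/2
degree 2: 0−0−0 = 0 → Ȟ^2 ≅ 0


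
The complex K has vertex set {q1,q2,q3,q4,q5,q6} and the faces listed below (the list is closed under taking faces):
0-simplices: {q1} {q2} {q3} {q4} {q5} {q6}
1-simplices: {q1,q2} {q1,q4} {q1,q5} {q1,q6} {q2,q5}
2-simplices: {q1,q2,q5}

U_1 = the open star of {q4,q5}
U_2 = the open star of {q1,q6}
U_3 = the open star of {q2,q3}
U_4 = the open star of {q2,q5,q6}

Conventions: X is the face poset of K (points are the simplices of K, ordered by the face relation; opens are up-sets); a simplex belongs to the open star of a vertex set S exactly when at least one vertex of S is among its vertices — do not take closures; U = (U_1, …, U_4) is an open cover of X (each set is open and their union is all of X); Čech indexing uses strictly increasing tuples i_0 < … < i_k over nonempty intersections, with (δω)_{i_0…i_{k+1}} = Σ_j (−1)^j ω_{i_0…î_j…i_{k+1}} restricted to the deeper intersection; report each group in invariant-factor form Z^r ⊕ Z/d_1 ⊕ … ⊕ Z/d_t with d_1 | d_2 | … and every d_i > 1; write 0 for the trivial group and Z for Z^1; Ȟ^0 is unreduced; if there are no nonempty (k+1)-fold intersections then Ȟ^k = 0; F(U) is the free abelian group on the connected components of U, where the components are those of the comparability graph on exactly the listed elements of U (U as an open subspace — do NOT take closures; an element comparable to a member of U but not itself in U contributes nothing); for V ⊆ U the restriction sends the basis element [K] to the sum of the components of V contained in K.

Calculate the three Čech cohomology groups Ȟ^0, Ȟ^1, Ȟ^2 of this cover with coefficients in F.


cover nerve:
  U1={{q4},{q5},{q1,q4},{q1,q5},{q2,q5},{q1,q2,q5}} U2={{q1},{q6},{q1,q2},{q1,q4},{q1,q5},{q1,q6},{q1,q2,q5}} U3={{q2},{q3},{q1,q2},{q2,q5},{q1,q2,q5}} U4={{q2},{q5},{q6},{q1,q2},{q1,q5},{q1,q6},{q2,q5},{q1,q2,q5}}
  U12={{q1,q4},{q1,q5},{q1,q2,q5}} U13={{q2,q5},{q1,q2,q5}} U14={{q5},{q1,q5},{q2,q5},{q1,q2,q5}} U23={{q1,q2},{q1,q2,q5}} U24={{q6},{q1,q2},{q1,q5},{q1,q6},{q1,q2,q5}} U34={{q2},{q1,q2},{q2,q5},{q1,q2,q5}}
  U123={{q1,q2,q5}} U124={{q1,q5},{q1,q2,q5}} U134={{q2,q5},{q1,q2,q5}} U234={{q1,q2},{q1,q2,q5}}
  U1234={{q1,q2,q5}}
components per intersection:
  U1: {{q4},{q1,q4}} {{q5},{q1,q5},{q2,q5},{q1,q2,q5}}
  U2: {{q1},{q6},{q1,q2},{q1,q4},{q1,q5},{q1,q6},{q1,q2,q5}}
  U3: {{q2},{q1,q2},{q2,q5},{q1,q2,q5}} {{q3}}
  U4: {{q2},{q5},{q1,q2},{q1,q5},{q2,q5},{q1,q2,q5}} {{q6},{q1,q6}}
  U12: {{q1,q4}} {{q1,q5},{q1,q2,q5}}
  U13: {{q2,q5},{q1,q2,q5}}
  U14: {{q5},{q1,q5},{q2,q5},{q1,q2,q5}}
  U23: {{q1,q2},{q1,q2,q5}}
  U24: {{q6},{q1,q6}} {{q1,q2},{q1,q5},{q1,q2,q5}}
  U34: {{q2},{q1,q2},{q2,q5},{q1,q2,q5}}
  U123: {{q1,q2,q5}}
  U124: {{q1,q5},{q1,q2,q5}}
  U134: {{q2,q5},{q1,q2,q5}}
  U234: {{q1,q2},{q1,q2,q5}}
  U1234: {{q1,q2,q5}}
C dims 7,8,4,1; δ0: rk 5, SNF 1^5; δ1: rk 3, SNF 1^3; δ2: rk 1, SNF 1^1
Ȟ^0: (7−5)−0=2 ⇒ Z^2
Ȟ^1: (8−3)−5=0 ⇒ 0
Ȟ^2: (4−1)−3=0 ⇒ 0

Ȟ^0 = Z^2; Ȟ^1 = 0; Ȟ^2 = 0


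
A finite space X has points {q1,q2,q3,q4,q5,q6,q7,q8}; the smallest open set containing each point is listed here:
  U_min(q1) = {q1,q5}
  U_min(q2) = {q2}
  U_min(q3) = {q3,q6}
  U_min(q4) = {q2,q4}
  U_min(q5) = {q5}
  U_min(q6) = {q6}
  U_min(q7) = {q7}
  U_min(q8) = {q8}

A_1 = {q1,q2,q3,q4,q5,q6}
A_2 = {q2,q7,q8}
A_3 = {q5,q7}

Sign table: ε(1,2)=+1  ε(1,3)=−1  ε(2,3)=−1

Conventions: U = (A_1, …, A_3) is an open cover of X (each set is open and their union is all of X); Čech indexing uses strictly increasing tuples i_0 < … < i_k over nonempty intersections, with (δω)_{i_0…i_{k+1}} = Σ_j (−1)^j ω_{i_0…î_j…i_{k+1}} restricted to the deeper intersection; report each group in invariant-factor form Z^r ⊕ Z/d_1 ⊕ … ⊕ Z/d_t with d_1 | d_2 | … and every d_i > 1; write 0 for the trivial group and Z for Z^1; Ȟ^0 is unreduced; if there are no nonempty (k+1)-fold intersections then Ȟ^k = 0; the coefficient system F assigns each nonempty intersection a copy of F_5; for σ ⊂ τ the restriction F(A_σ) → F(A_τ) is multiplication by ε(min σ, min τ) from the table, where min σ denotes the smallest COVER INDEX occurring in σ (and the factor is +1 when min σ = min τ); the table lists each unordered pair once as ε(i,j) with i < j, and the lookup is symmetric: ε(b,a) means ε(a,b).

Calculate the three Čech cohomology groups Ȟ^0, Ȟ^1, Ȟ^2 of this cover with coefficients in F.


nerve of the cover:
  A12={q2} A13={q5} A23={q7}
C dims 3,3; δ0: rk_F5 2
Ȟ^0 = (3 − 2) − 0 = 1, so Ȟ^0 ≅ Z/5
Ȟ^1 = (3 − 0) − 2 = 1, so Ȟ^1 ≅ Z/5
Ȟ^2 = (0 − 0) − 0 = 0, so Ȟ^2 ≅ 0

Ȟ^0 = Z/5; Ȟ^1 = Z/5; Ȟ^2 = 0


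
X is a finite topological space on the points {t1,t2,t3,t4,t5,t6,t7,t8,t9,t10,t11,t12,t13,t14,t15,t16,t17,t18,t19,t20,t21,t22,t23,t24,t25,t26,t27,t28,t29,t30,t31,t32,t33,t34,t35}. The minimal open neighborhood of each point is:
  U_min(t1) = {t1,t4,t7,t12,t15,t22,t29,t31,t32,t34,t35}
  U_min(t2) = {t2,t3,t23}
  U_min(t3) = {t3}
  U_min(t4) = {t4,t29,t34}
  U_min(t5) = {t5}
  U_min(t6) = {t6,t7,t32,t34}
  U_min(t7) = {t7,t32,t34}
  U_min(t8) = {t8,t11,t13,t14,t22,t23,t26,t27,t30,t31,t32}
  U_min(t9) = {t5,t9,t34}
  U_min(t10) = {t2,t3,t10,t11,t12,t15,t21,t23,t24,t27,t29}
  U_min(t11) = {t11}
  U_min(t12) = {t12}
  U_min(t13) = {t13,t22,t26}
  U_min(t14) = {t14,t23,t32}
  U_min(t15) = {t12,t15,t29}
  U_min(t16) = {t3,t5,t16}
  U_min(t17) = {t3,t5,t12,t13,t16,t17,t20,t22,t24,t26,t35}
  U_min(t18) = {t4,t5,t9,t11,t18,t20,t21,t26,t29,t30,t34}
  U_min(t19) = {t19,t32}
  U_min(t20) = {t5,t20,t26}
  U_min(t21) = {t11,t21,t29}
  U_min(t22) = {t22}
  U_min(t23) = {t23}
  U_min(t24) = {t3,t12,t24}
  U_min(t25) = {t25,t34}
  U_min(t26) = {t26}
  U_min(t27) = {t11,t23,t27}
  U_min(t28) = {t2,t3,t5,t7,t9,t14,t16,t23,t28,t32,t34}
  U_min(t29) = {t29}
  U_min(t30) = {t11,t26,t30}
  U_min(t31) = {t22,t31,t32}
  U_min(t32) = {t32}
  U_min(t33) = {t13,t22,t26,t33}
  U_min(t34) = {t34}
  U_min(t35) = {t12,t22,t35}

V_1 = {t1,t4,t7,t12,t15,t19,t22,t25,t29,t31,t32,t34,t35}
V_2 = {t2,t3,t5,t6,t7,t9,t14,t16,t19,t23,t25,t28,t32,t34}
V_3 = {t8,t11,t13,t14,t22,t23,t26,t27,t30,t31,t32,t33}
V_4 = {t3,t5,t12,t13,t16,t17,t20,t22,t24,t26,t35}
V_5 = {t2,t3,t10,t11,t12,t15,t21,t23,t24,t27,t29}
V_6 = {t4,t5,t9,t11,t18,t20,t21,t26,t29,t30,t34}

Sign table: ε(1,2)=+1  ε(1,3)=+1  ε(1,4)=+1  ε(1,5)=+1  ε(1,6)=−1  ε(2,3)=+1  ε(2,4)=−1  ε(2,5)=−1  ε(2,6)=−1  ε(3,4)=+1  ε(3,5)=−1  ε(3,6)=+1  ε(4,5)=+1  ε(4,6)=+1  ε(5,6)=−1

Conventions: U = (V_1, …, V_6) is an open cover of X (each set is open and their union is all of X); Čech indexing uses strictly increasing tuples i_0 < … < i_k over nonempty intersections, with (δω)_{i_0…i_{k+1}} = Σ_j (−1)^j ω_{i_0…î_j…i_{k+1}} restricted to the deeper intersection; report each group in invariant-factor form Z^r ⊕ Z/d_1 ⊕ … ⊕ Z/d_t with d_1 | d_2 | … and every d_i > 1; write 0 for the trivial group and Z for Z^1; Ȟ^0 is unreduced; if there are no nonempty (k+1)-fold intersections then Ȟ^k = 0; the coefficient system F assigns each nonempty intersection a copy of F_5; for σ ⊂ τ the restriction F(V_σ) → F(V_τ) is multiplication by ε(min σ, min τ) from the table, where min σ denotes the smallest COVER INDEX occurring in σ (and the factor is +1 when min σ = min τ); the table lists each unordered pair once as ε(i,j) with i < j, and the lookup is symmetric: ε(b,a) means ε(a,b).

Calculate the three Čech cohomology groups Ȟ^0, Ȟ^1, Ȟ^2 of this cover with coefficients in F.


nonempty intersections:
  V12={t7,t19,t25,t32,t34} V13={t22,t31,t32} V14={t12,t22,t35} V15={t12,t15,t29} V16={t4,t29,t34} V23={t14,t23,t32} V24={t3,t5,t16} V25={t2,t3,t23} V26={t5,t9,t34} V34={t13,t22,t26} V35={t11,t23,t27} V36={t11,t26,t30} V45={t3,t12,t24} V46={t5,t20,t26} V56={t11,t21,t29}
  V123={t32} V126={t34} V134={t22} V145={t12} V156={t29} V235={t23} V245={t3} V246={t5} V346={t26} V356={t11}
C dims 6,15,10; δ0: rk_F5 6; δ1: rk_F5 9
Ȟ^0: (6−6)−0=0 ⇒ 0
Ȟ^1: (15−9)−6=0 ⇒ 0
Ȟ^2: (10−0)−9=1 ⇒ Z/5

Ȟ^0 = 0; Ȟ^1 = 0; Ȟ^2 = Z/5


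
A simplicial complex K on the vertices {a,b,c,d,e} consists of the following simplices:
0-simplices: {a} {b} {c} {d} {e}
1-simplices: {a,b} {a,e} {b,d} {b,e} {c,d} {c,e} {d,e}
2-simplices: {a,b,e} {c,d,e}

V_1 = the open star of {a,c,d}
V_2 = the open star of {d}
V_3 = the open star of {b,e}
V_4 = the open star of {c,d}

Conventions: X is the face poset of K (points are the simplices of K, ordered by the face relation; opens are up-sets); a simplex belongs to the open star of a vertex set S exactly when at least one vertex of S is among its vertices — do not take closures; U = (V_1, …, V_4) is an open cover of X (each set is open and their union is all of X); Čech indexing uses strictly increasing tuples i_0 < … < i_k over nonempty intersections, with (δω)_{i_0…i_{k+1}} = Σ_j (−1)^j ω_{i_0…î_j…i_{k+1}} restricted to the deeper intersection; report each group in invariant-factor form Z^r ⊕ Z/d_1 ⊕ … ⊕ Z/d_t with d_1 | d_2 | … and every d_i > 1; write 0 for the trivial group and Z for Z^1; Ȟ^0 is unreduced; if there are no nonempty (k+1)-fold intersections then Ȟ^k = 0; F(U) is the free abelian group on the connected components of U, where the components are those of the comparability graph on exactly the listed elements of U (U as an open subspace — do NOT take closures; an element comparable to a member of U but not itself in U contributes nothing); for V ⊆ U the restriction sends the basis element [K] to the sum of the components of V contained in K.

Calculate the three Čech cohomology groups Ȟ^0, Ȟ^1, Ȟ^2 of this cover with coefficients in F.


Ȟ^0 ≅ Z, Ȟ^1 ≅ Z, Ȟ^2 ≅ 0

nerve simplices:
  V1={{a},{c},{d},{a,b},{a,e},{b,d},{c,d},{c,e},{d,e},{a,b,e},{c,d,e}} V2={{d},{b,d},{c,d},{d,e},{c,d,e}} V3={{b},{e},{a,b},{a,e},{b,d},{b,e},{c,e},{d,e},{a,b,e},{c,d,e}} V4={{c},{d},{b,d},{c,d},{c,e},{d,e},{c,d,e}}
  V12={{d},{b,d},{c,d},{d,e},{c,d,e}} V13={{a,b},{a,e},{b,d},{c,e},{d,e},{a,b,e},{c,d,e}} V14={{c},{d},{b,d},{c,d},{c,e},{d,e},{c,d,e}} V23={{b,d},{d,e},{c,d,e}} V24={{d},{b,d},{c,d},{d,e},{c,d,e}} V34={{b,d},{c,e},{d,e},{c,d,e}}
  V123={{b,d},{d,e},{c,d,e}} V124={{d},{b,d},{c,d},{d,e},{c,d,e}} V134={{b,d},{c,e},{d,e},{c,d,e}} V234={{b,d},{d,e},{c,d,e}}
  V1234={{b,d},{d,e},{c,d,e}}
components per intersection:
  V1: {{a},{a,b},{a,e},{a,b,e}} {{c},{d},{b,d},{c,d},{c,e},{d,e},{c,d,e}}
  V2: {{d},{b,d},{c,d},{d,e},{c,d,e}}
  V3: {{b},{e},{a,b},{a,e},{b,d},{b,e},{c,e},{d,e},{a,b,e},{c,d,e}}
  V4: {{c},{d},{b,d},{c,d},{c,e},{d,e},{c,d,e}}
  V12: {{d},{b,d},{c,d},{d,e},{c,d,e}}
  V13: {{a,b},{a,e},{a,b,e}} {{b,d}} {{c,e},{d,e},{c,d,e}}
  V14: {{c},{d},{b,d},{c,d},{c,e},{d,e},{c,d,e}}
  V23: {{b,d}} {{d,e},{c,d,e}}
  V24: {{d},{b,d},{c,d},{d,e},{c,d,e}}
  V34: {{b,d}} {{c,e},{d,e},{c,d,e}}
  V123: {{b,d}} {{d,e},{c,d,e}}
  V124: {{d},{b,d},{c,d},{d,e},{c,d,e}}
  V134: {{b,d}} {{c,e},{d,e},{c,d,e}}
  V234: {{b,d}} {{d,e},{c,d,e}}
  V1234: {{b,d}} {{d,e},{c,d,e}}
C dims 5,10,7,2; δ0: rk 4, SNF 1^4; δ1: rk 5, SNF 1^5; δ2: rk 2, SNF 1^2
degree 0: 5−4−0 = 1 → Ȟ^0 ≅ Z
degree 1: 10−5−4 = 1 → Ȟ^1 ≅ Z
degree 2: 7−2−5 = 0 → Ȟ^2 ≅ 0
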